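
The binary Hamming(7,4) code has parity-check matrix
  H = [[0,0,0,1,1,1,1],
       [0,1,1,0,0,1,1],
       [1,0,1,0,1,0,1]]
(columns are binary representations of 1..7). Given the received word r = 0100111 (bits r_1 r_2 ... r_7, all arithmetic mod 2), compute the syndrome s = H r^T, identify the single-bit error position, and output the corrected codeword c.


s = (1, 1, 0)^T, error position = 6, corrected codeword c = 0100101

Compute s = H r^T mod 2 one row at a time:
  s_1 = 0 + 1 + 1 + 1 = 3 ≡ 1 (mod 2).
  s_2 = 1 + 0 + 1 + 1 = 3 ≡ 1 (mod 2).
  s_3 = 0 + 0 + 1 + 1 = 2 ≡ 0 (mod 2).
s = (1, 1, 0)^T — this equals column 6 of H (binary 110), so error is at position 6.
Correct: flip bit 6 of r = 0100111 to get c = 0100101.


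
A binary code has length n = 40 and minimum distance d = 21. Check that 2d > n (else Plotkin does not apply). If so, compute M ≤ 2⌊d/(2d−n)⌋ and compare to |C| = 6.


Plotkin bound M ≤ 20; given |C| = 6 ≤ bound (satisfied).

Check applicability: 2d = 42, n = 40.
2d − n = 2 > 0, so Plotkin applies.
Compute d/(2d−n) = 21/2 ≈ 10.5000.
⌊d/(2d−n)⌋ = 10.
Plotkin bound: M ≤ 2·10 = 20.
Given |C| = 6, check: satisfied.
This |C| is below the Plotkin bound.


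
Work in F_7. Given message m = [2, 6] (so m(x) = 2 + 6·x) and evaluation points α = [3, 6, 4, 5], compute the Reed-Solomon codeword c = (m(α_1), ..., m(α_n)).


c = [6, 3, 5, 4]

Message polynomial: m(x) = 2 + 6·x (mod 7).
For each evaluation point α_i, compute m(α_i) mod 7:
  α_1 = 3: Horner steps 6 → 6, so m(3) = 6.
  α_2 = 6: Horner steps 6 → 3, so m(6) = 3.
  α_3 = 4: Horner steps 6 → 5, so m(4) = 5.
  α_4 = 5: Horner steps 6 → 4, so m(5) = 4.
Codeword c = [6, 3, 5, 4] ∈ F_7^4.


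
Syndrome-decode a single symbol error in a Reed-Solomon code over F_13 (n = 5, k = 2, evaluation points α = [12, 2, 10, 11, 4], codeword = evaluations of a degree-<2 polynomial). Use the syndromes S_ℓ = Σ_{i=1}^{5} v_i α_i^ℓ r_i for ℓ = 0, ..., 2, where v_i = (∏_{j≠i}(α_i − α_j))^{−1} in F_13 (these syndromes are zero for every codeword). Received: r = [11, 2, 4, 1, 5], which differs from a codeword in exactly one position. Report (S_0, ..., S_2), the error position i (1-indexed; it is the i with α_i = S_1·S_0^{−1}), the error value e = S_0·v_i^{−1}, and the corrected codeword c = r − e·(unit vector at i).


S = (12, 9, 10), error at position 5, error magnitude e = 9, c = [11, 2, 4, 1, 9].

Step 1: column multipliers v_i = (∏_{j≠i}(α_i − α_j))^{−1} mod 13.
  i = 1 (α = 12): (12−2)(12−10)(12−11)(12−4) = 10·2·1·8 = 160 ≡ 4, so v_1 = 4^{−1} = 10 (mod 13).
  i = 2 (α = 2): (2−12)(2−10)(2−11)(2−4) = (−10)·(−8)·(−9)·(−2) = 1440 ≡ 10, so v_2 = 10^{−1} = 4 (mod 13).
  i = 3 (α = 10): (10−12)(10−2)(10−11)(10−4) = (−2)·8·(−1)·6 = 96 ≡ 5, so v_3 = 5^{−1} = 8 (mod 13).
  i = 4 (α = 11): (11−12)(11−2)(11−10)(11−4) = (−1)·9·1·7 = −63 ≡ 2, so v_4 = 2^{−1} = 7 (mod 13).
  i = 5 (α = 4): (4−12)(4−2)(4−10)(4−11) = (−8)·2·(−6)·(−7) = −672 ≡ 4, so v_5 = 4^{−1} = 10 (mod 13).
  v = [10, 4, 8, 7, 10].
Step 2: syndromes of r = [11, 2, 4, 1, 5] (all sums mod 13).
  S_0 = Σ v_i r_i = 10·11 + 4·2 + 8·4 + 7·1 + 10·5 = 207 ≡ 12.
  S_1 = Σ v_i α_i r_i = 10·12·11 + 4·2·2 + 8·10·4 + 7·11·1 + 10·4·5 = 1933 ≡ 9.
  α_i^2 mod 13 = [1, 4, 9, 4, 3].
  S_2 = Σ v_i α_i^2 r_i = 10·1·11 + 4·4·2 + 8·9·4 + 7·4·1 + 10·3·5 = 608 ≡ 10.
  S = (12, 9, 10) ≠ 0, so r is not a codeword (an error is present).
Step 3: locate the error. For a single error e at position i, S_ℓ = v_i·e·α_i^ℓ, so α_err = S_1/S_0.
  S_0^{−1} = 12^{−1} = 12 (mod 13), so α_err = 9·12 = 108 ≡ 4 = α_5. Error position i = 5.
  Consistency check: S_2/S_1 = 10·3 = 30 ≡ 4 = α_err ✓ (single-error assumption holds).
Step 4: error magnitude e = S_0/v_5 = S_0·∏_{j≠5}(α_5 − α_j) = 12·4 = 48 ≡ 9 (mod 13).
Step 5: correct position 5: c_5 = r_5 − e = 5 − 9 ≡ 9 (mod 13). Hence c = [11, 2, 4, 1, 9].
  Check: interpolating c through the α_i gives m(x) = 8 + 10·x (degree < 2) with m(α_i) = c_i for every i, so c is indeed a codeword.


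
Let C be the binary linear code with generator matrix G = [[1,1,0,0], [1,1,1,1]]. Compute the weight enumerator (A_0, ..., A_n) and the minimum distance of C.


Weight distribution: A_0 = 1, A_2 = 2, A_4 = 1. Minimum distance d = 2.

Enumerate all 2^2 = 4 messages m ∈ F_2^2.
For each, compute codeword c = mG in F_2^4, then tally its weight.
  m = 00 → c = 0000, weight = 0.
  m = 10 → c = 1100, weight = 2.
  m = 01 → c = 1111, weight = 4.
  m = 11 → c = 0011, weight = 2.
Tally weights:
  weight 0: 1 codewords.
  weight 2: 2 codewords.
  weight 4: 1 codewords.
Minimum distance d = smallest w > 0 with A_w > 0 = 2.
Sanity: Σ A_w = 4 = 2^2 = 4 ✓.


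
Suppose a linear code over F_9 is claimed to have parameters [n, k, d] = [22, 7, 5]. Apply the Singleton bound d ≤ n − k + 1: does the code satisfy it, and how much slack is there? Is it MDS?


Singleton RHS = n − k + 1 = 16, slack = 11, bound satisfied, not MDS.

Singleton bound: d ≤ n − k + 1.
Here n = 22, k = 7, so n − k + 1 = 16.
Given d = 5, check d ≤ 16: YES.
Slack = (n − k + 1) − d = 11.
The code is NOT MDS (slack = 11 > 0).
Description: the claimed parameters are [22, 7, 5]_9; such a code would be non-MDS.


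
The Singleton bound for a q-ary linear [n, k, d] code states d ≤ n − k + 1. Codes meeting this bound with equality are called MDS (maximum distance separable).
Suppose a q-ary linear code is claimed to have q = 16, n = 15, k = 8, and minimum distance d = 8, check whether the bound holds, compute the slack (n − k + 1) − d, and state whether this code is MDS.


Singleton RHS = n − k + 1 = 8, slack = 0, bound satisfied, MDS.

Singleton bound: d ≤ n − k + 1.
Here n = 15, k = 8, so n − k + 1 = 8.
Given d = 8, check d ≤ 8: YES.
Slack = (n − k + 1) − d = 0.
The code is MDS (slack = 0).
Description: the claimed parameters are [15, 8, 8]_16; such a code would be MDS (meets Singleton bound).


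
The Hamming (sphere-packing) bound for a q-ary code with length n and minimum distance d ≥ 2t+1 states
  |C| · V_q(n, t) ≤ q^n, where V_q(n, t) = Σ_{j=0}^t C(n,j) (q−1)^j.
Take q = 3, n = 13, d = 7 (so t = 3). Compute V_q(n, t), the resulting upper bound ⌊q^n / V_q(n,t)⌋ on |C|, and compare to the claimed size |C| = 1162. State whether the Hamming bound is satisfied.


V_q(n, t) = 2627, q^n = 1594323, Hamming bound = 606, |C| = 1162 > bound (violated).

Step 1: Compute V_q(n, t) = Σ_{j=0}^3 C(n, j) (q−1)^j.
  j = 0: C(13,0)·(2)^0 = 1·1 = 1.
  j = 1: C(13,1)·(2)^1 = 13·2 = 26.
  j = 2: C(13,2)·(2)^2 = 78·4 = 312.
  j = 3: C(13,3)·(2)^3 = 286·8 = 2288.
  V_q(n, t) = 1 + 26 + 312 + 2288 = 2627.
Step 2: q^n = 3^13 = 1594323.
Step 3: Hamming bound ⌊q^n / V_q(n,t)⌋ = ⌊1594323/2627⌋ = 606.
Step 4: Compare |C| = 1162 to 606: violated.
The claimed |C| lies above the Hamming bound, so no 3-ary code of length 13 with d ≥ 7 can have 1162 codewords.


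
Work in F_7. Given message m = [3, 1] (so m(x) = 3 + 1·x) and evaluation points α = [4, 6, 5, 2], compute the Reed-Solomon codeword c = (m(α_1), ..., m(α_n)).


c = [0, 2, 1, 5]

Message polynomial: m(x) = 3 + 1·x (mod 7).
For each evaluation point α_i, compute m(α_i) mod 7:
  α_1 = 4: Horner steps 1 → 0, so m(4) = 0.
  α_2 = 6: Horner steps 1 → 2, so m(6) = 2.
  α_3 = 5: Horner steps 1 → 1, so m(5) = 1.
  α_4 = 2: Horner steps 1 → 5, so m(2) = 5.
Codeword c = [0, 2, 1, 5] ∈ F_7^4.


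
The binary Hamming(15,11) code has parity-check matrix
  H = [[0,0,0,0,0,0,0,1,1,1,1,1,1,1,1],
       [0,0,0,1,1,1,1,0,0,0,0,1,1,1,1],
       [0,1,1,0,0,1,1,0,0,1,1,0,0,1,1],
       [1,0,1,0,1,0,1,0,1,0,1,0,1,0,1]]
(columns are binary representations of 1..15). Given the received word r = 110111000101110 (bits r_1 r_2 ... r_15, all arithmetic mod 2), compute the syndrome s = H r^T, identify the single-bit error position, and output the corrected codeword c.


s = (0, 0, 0, 1)^T, error position = 1, corrected codeword c = 010111000101110

Compute s = H r^T mod 2 one row at a time:
  s_1 = 0 + 0 + 1 + 0 + 1 + 1 + 1 + 0 = 4 ≡ 0 (mod 2).
  s_2 = 1 + 1 + 1 + 0 + 1 + 1 + 1 + 0 = 6 ≡ 0 (mod 2).
  s_3 = 1 + 0 + 1 + 0 + 1 + 0 + 1 + 0 = 4 ≡ 0 (mod 2).
  s_4 = 1 + 0 + 1 + 0 + 0 + 0 + 1 + 0 = 3 ≡ 1 (mod 2).
s = (0, 0, 0, 1)^T — this equals column 1 of H (binary 0001), so error is at position 1.
Correct: flip bit 1 of r = 110111000101110 to get c = 010111000101110.


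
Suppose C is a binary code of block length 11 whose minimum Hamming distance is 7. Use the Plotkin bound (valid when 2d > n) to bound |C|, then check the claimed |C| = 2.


Plotkin bound M ≤ 4; given |C| = 2 ≤ bound (satisfied).

Check applicability: 2d = 14, n = 11.
2d − n = 3 > 0, so Plotkin applies.
Compute d/(2d−n) = 7/3 ≈ 2.3333.
⌊d/(2d−n)⌋ = 2.
Plotkin bound: M ≤ 2·2 = 4.
Given |C| = 2, check: satisfied.
This |C| is below the Plotkin bound.


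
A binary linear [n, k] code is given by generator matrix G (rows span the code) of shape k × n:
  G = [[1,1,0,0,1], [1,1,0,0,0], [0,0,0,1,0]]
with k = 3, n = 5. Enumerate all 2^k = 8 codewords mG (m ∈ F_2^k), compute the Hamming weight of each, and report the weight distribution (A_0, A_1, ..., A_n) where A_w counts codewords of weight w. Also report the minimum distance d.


Weight distribution: A_0 = 1, A_1 = 2, A_2 = 2, A_3 = 2, A_4 = 1. Minimum distance d = 1.

Enumerate all 2^3 = 8 messages m ∈ F_2^3.
For each, compute codeword c = mG in F_2^5, then tally its weight.
  m = 000 → c = 00000, weight = 0.
  m = 100 → c = 11001, weight = 3.
  m = 010 → c = 11000, weight = 2.
  m = 110 → c = 00001, weight = 1.
  m = 001 → c = 00010, weight = 1.
  m = 101 → c = 11011, weight = 4.
  m = 011 → c = 11010, weight = 3.
  m = 111 → c = 00011, weight = 2.
Tally weights:
  weight 0: 1 codewords.
  weight 1: 2 codewords.
  weight 2: 2 codewords.
  weight 3: 2 codewords.
  weight 4: 1 codewords.
Minimum distance d = smallest w > 0 with A_w > 0 = 1.
Sanity: Σ A_w = 8 = 2^3 = 8 ✓.


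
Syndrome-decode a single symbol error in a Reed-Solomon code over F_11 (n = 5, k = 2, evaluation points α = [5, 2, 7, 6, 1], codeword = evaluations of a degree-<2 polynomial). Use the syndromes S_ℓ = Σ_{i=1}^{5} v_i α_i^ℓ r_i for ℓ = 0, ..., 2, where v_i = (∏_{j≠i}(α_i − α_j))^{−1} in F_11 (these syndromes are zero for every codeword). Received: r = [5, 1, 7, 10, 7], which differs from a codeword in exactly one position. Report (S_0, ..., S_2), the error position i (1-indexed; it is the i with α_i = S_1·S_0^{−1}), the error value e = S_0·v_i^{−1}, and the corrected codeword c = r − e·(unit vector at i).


S = (5, 2, 3), error at position 3, error magnitude e = 3, c = [5, 1, 4, 10, 7].

Step 1: column multipliers v_i = (∏_{j≠i}(α_i − α_j))^{−1} mod 11.
  i = 1 (α = 5): (5−2)(5−7)(5−6)(5−1) = 3·(−2)·(−1)·4 = 24 ≡ 2, so v_1 = 2^{−1} = 6 (mod 11).
  i = 2 (α = 2): (2−5)(2−7)(2−6)(2−1) = (−3)·(−5)·(−4)·1 = −60 ≡ 6, so v_2 = 6^{−1} = 2 (mod 11).
  i = 3 (α = 7): (7−5)(7−2)(7−6)(7−1) = 2·5·1·6 = 60 ≡ 5, so v_3 = 5^{−1} = 9 (mod 11).
  i = 4 (α = 6): (6−5)(6−2)(6−7)(6−1) = 1·4·(−1)·5 = −20 ≡ 2, so v_4 = 2^{−1} = 6 (mod 11).
  i = 5 (α = 1): (1−5)(1−2)(1−7)(1−6) = (−4)·(−1)·(−6)·(−5) = 120 ≡ 10, so v_5 = 10^{−1} = 10 (mod 11).
  v = [6, 2, 9, 6, 10].
Step 2: syndromes of r = [5, 1, 7, 10, 7] (all sums mod 11).
  S_0 = Σ v_i r_i = 6·5 + 2·1 + 9·7 + 6·10 + 10·7 = 225 ≡ 5.
  S_1 = Σ v_i α_i r_i = 6·5·5 + 2·2·1 + 9·7·7 + 6·6·10 + 10·1·7 = 1025 ≡ 2.
  α_i^2 mod 11 = [3, 4, 5, 3, 1].
  S_2 = Σ v_i α_i^2 r_i = 6·3·5 + 2·4·1 + 9·5·7 + 6·3·10 + 10·1·7 = 663 ≡ 3.
  S = (5, 2, 3) ≠ 0, so r is not a codeword (an error is present).
Step 3: locate the error. For a single error e at position i, S_ℓ = v_i·e·α_i^ℓ, so α_err = S_1/S_0.
  S_0^{−1} = 5^{−1} = 9 (mod 11), so α_err = 2·9 = 18 ≡ 7 = α_3. Error position i = 3.
  Consistency check: S_2/S_1 = 3·6 = 18 ≡ 7 = α_err ✓ (single-error assumption holds).
Step 4: error magnitude e = S_0/v_3 = S_0·∏_{j≠3}(α_3 − α_j) = 5·5 = 25 ≡ 3 (mod 11).
Step 5: correct position 3: c_3 = r_3 − e = 7 − 3 ≡ 4 (mod 11). Hence c = [5, 1, 4, 10, 7].
  Check: interpolating c through the α_i gives m(x) = 2 + 5·x (degree < 2) with m(α_i) = c_i for every i, so c is indeed a codeword.


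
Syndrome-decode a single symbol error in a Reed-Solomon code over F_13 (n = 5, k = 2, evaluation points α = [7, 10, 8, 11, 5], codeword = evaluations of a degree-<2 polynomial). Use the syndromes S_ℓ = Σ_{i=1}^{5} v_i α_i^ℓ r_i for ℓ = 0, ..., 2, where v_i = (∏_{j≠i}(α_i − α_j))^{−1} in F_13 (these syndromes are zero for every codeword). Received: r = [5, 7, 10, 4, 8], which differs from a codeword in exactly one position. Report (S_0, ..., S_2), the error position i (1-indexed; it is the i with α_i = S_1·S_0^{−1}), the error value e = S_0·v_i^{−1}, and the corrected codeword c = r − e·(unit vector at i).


S = (10, 6, 1), error at position 4, error magnitude e = 5, c = [5, 7, 10, 12, 8].

Step 1: column multipliers v_i = (∏_{j≠i}(α_i − α_j))^{−1} mod 13.
  i = 1 (α = 7): (7−10)(7−8)(7−11)(7−5) = (−3)·(−1)·(−4)·2 = −24 ≡ 2, so v_1 = 2^{−1} = 7 (mod 13).
  i = 2 (α = 10): (10−7)(10−8)(10−11)(10−5) = 3·2·(−1)·5 = −30 ≡ 9, so v_2 = 9^{−1} = 3 (mod 13).
  i = 3 (α = 8): (8−7)(8−10)(8−11)(8−5) = 1·(−2)·(−3)·3 = 18 ≡ 5, so v_3 = 5^{−1} = 8 (mod 13).
  i = 4 (α = 11): (11−7)(11−10)(11−8)(11−5) = 4·1·3·6 = 72 ≡ 7, so v_4 = 7^{−1} = 2 (mod 13).
  i = 5 (α = 5): (5−7)(5−10)(5−8)(5−11) = (−2)·(−5)·(−3)·(−6) = 180 ≡ 11, so v_5 = 11^{−1} = 6 (mod 13).
  v = [7, 3, 8, 2, 6].
Step 2: syndromes of r = [5, 7, 10, 4, 8] (all sums mod 13).
  S_0 = Σ v_i r_i = 7·5 + 3·7 + 8·10 + 2·4 + 6·8 = 192 ≡ 10.
  S_1 = Σ v_i α_i r_i = 7·7·5 + 3·10·7 + 8·8·10 + 2·11·4 + 6·5·8 = 1423 ≡ 6.
  α_i^2 mod 13 = [10, 9, 12, 4, 12].
  S_2 = Σ v_i α_i^2 r_i = 7·10·5 + 3·9·7 + 8·12·10 + 2·4·4 + 6·12·8 = 2107 ≡ 1.
  S = (10, 6, 1) ≠ 0, so r is not a codeword (an error is present).
Step 3: locate the error. For a single error e at position i, S_ℓ = v_i·e·α_i^ℓ, so α_err = S_1/S_0.
  S_0^{−1} = 10^{−1} = 4 (mod 13), so α_err = 6·4 = 24 ≡ 11 = α_4. Error position i = 4.
  Consistency check: S_2/S_1 = 1·11 = 11 ≡ 11 = α_err ✓ (single-error assumption holds).
Step 4: error magnitude e = S_0/v_4 = S_0·∏_{j≠4}(α_4 − α_j) = 10·7 = 70 ≡ 5 (mod 13).
Step 5: correct position 4: c_4 = r_4 − e = 4 − 5 ≡ 12 (mod 13). Hence c = [5, 7, 10, 12, 8].
  Check: interpolating c through the α_i gives m(x) = 9 + 5·x (degree < 2) with m(α_i) = c_i for every i, so c is indeed a codeword.


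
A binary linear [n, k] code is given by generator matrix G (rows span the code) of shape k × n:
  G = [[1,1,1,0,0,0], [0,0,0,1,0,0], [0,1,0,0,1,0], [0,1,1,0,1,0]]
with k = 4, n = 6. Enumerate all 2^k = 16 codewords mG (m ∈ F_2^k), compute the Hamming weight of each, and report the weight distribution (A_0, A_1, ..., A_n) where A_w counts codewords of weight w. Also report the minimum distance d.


Weight distribution: A_0 = 1, A_1 = 2, A_2 = 4, A_3 = 6, A_4 = 3. Minimum distance d = 1.

Enumerate all 2^4 = 16 messages m ∈ F_2^4.
For each, compute codeword c = mG in F_2^6, then tally its weight.
  m = 0000 → c = 000000, weight = 0.
  m = 1000 → c = 111000, weight = 3.
  m = 0100 → c = 000100, weight = 1.
  m = 1100 → c = 111100, weight = 4.
  m = 0010 → c = 010010, weight = 2.
  m = 1010 → c = 101010, weight = 3.
  m = 0110 → c = 010110, weight = 3.
  m = 1110 → c = 101110, weight = 4.
  m = 0001 → c = 011010, weight = 3.
  m = 1001 → c = 100010, weight = 2.
  m = 0101 → c = 011110, weight = 4.
  m = 1101 → c = 100110, weight = 3.
  m = 0011 → c = 001000, weight = 1.
  m = 1011 → c = 110000, weight = 2.
  m = 0111 → c = 001100, weight = 2.
  m = 1111 → c = 110100, weight = 3.
Tally weights:
  weight 0: 1 codewords.
  weight 1: 2 codewords.
  weight 2: 4 codewords.
  weight 3: 6 codewords.
  weight 4: 3 codewords.
Minimum distance d = smallest w > 0 with A_w > 0 = 1.
Sanity: Σ A_w = 16 = 2^4 = 16 ✓.


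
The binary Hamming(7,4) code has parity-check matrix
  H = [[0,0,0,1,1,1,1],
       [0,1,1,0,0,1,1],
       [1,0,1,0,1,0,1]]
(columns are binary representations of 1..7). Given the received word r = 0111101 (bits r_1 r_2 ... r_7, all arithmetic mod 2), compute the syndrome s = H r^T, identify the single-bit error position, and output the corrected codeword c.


s = (1, 1, 1)^T, error position = 7, corrected codeword c = 0111100

Compute s = H r^T mod 2 one row at a time:
  s_1 = 1 + 1 + 0 + 1 = 3 ≡ 1 (mod 2).
  s_2 = 1 + 1 + 0 + 1 = 3 ≡ 1 (mod 2).
  s_3 = 0 + 1 + 1 + 1 = 3 ≡ 1 (mod 2).
s = (1, 1, 1)^T — this equals column 7 of H (binary 111), so error is at position 7.
Correct: flip bit 7 of r = 0111101 to get c = 0111100.


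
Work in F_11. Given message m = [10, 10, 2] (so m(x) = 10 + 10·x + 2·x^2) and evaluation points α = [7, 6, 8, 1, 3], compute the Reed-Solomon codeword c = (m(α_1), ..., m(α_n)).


c = [2, 10, 9, 0, 3]

Message polynomial: m(x) = 10 + 10·x + 2·x^2 (mod 11).
For each evaluation point α_i, compute m(α_i) mod 11:
  α_1 = 7: Horner steps 2 → 2 → 2, so m(7) = 2.
  α_2 = 6: Horner steps 2 → 0 → 10, so m(6) = 10.
  α_3 = 8: Horner steps 2 → 4 → 9, so m(8) = 9.
  α_4 = 1: Horner steps 2 → 1 → 0, so m(1) = 0.
  α_5 = 3: Horner steps 2 → 5 → 3, so m(3) = 3.
Codeword c = [2, 10, 9, 0, 3] ∈ F_11^5.


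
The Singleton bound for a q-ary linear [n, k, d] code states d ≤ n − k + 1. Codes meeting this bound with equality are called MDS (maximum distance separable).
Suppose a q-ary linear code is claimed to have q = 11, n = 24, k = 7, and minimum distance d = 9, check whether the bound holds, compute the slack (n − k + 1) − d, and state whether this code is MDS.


Singleton RHS = n − k + 1 = 18, slack = 9, bound satisfied, not MDS.

Singleton bound: d ≤ n − k + 1.
Here n = 24, k = 7, so n − k + 1 = 18.
Given d = 9, check d ≤ 18: YES.
Slack = (n − k + 1) − d = 9.
The code is NOT MDS (slack = 9 > 0).
Description: the claimed parameters are [24, 7, 9]_11; such a code would be non-MDS.


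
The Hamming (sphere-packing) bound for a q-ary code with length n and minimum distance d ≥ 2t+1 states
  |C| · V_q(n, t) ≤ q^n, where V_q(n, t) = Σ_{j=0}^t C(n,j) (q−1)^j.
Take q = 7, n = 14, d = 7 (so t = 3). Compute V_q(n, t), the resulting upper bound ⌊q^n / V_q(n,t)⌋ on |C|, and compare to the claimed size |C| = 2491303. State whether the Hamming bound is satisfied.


V_q(n, t) = 81985, q^n = 678223072849, Hamming bound = 8272526, |C| = 2491303 ≤ bound (satisfied).

Step 1: Compute V_q(n, t) = Σ_{j=0}^3 C(n, j) (q−1)^j.
  j = 0: C(14,0)·(6)^0 = 1·1 = 1.
  j = 1: C(14,1)·(6)^1 = 14·6 = 84.
  j = 2: C(14,2)·(6)^2 = 91·36 = 3276.
  j = 3: C(14,3)·(6)^3 = 364·216 = 78624.
  V_q(n, t) = 1 + 84 + 3276 + 78624 = 81985.
Step 2: q^n = 7^14 = 678223072849.
Step 3: Hamming bound ⌊q^n / V_q(n,t)⌋ = ⌊678223072849/81985⌋ = 8272526.
Step 4: Compare |C| = 2491303 to 8272526: satisfied.
The claimed |C| lies below the Hamming bound.


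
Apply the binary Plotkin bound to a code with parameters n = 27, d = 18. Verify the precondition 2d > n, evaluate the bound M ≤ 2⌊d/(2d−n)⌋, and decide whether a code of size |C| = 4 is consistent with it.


Plotkin bound M ≤ 4; given |C| = 4 ≤ bound (satisfied).

Check applicability: 2d = 36, n = 27.
2d − n = 9 > 0, so Plotkin applies.
Compute d/(2d−n) = 18/9 ≈ 2.0000.
⌊d/(2d−n)⌋ = 2.
Plotkin bound: M ≤ 2·2 = 4.
Given |C| = 4, check: satisfied.
This |C| is at the Plotkin bound.


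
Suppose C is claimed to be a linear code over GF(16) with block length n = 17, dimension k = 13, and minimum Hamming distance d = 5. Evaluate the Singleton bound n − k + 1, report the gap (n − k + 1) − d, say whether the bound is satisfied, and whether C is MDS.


Singleton RHS = n − k + 1 = 5, slack = 0, bound satisfied, MDS.

Singleton bound: d ≤ n − k + 1.
Here n = 17, k = 13, so n − k + 1 = 5.
Given d = 5, check d ≤ 5: YES.
Slack = (n − k + 1) − d = 0.
The code is MDS (slack = 0).
Description: the claimed parameters are [17, 13, 5]_16; such a code would be MDS (meets Singleton bound).


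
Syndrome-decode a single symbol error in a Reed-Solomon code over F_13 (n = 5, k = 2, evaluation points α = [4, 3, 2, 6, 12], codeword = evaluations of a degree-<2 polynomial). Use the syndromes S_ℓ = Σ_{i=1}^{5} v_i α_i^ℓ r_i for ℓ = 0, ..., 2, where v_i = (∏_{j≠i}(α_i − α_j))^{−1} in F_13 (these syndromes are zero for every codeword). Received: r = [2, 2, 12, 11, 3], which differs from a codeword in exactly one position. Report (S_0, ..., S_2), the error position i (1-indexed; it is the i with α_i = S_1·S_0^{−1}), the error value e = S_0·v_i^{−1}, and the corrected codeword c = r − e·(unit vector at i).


S = (6, 11, 5), error at position 1, error magnitude e = 10, c = [5, 2, 12, 11, 3].

Step 1: column multipliers v_i = (∏_{j≠i}(α_i − α_j))^{−1} mod 13.
  i = 1 (α = 4): (4−3)(4−2)(4−6)(4−12) = 1·2·(−2)·(−8) = 32 ≡ 6, so v_1 = 6^{−1} = 11 (mod 13).
  i = 2 (α = 3): (3−4)(3−2)(3−6)(3−12) = (−1)·1·(−3)·(−9) = −27 ≡ 12, so v_2 = 12^{−1} = 12 (mod 13).
  i = 3 (α = 2): (2−4)(2−3)(2−6)(2−12) = (−2)·(−1)·(−4)·(−10) = 80 ≡ 2, so v_3 = 2^{−1} = 7 (mod 13).
  i = 4 (α = 6): (6−4)(6−3)(6−2)(6−12) = 2·3·4·(−6) = −144 ≡ 12, so v_4 = 12^{−1} = 12 (mod 13).
  i = 5 (α = 12): (12−4)(12−3)(12−2)(12−6) = 8·9·10·6 = 4320 ≡ 4, so v_5 = 4^{−1} = 10 (mod 13).
  v = [11, 12, 7, 12, 10].
Step 2: syndromes of r = [2, 2, 12, 11, 3] (all sums mod 13).
  S_0 = Σ v_i r_i = 11·2 + 12·2 + 7·12 + 12·11 + 10·3 = 292 ≡ 6.
  S_1 = Σ v_i α_i r_i = 11·4·2 + 12·3·2 + 7·2·12 + 12·6·11 + 10·12·3 = 1480 ≡ 11.
  α_i^2 mod 13 = [3, 9, 4, 10, 1].
  S_2 = Σ v_i α_i^2 r_i = 11·3·2 + 12·9·2 + 7·4·12 + 12·10·11 + 10·1·3 = 1968 ≡ 5.
  S = (6, 11, 5) ≠ 0, so r is not a codeword (an error is present).
Step 3: locate the error. For a single error e at position i, S_ℓ = v_i·e·α_i^ℓ, so α_err = S_1/S_0.
  S_0^{−1} = 6^{−1} = 11 (mod 13), so α_err = 11·11 = 121 ≡ 4 = α_1. Error position i = 1.
  Consistency check: S_2/S_1 = 5·6 = 30 ≡ 4 = α_err ✓ (single-error assumption holds).
Step 4: error magnitude e = S_0/v_1 = S_0·∏_{j≠1}(α_1 − α_j) = 6·6 = 36 ≡ 10 (mod 13).
Step 5: correct position 1: c_1 = r_1 − e = 2 − 10 ≡ 5 (mod 13). Hence c = [5, 2, 12, 11, 3].
  Check: interpolating c through the α_i gives m(x) = 6 + 3·x (degree < 2) with m(α_i) = c_i for every i, so c is indeed a codeword.


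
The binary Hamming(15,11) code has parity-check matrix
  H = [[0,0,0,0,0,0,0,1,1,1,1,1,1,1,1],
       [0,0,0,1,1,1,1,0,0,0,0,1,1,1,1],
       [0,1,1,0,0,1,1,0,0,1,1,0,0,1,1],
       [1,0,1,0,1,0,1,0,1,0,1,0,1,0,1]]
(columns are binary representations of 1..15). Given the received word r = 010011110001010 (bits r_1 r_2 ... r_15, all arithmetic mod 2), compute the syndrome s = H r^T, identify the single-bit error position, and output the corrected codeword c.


s = (1, 1, 0, 0)^T, error position = 12, corrected codeword c = 010011110000010

Compute s = H r^T mod 2 one row at a time:
  s_1 = 1 + 0 + 0 + 0 + 1 + 0 + 1 + 0 = 3 ≡ 1 (mod 2).
  s_2 = 0 + 1 + 1 + 1 + 1 + 0 + 1 + 0 = 5 ≡ 1 (mod 2).
  s_3 = 1 + 0 + 1 + 1 + 0 + 0 + 1 + 0 = 4 ≡ 0 (mod 2).
  s_4 = 0 + 0 + 1 + 1 + 0 + 0 + 0 + 0 = 2 ≡ 0 (mod 2).
s = (1, 1, 0, 0)^T — this equals column 12 of H (binary 1100), so error is at position 12.
Correct: flip bit 12 of r = 010011110001010 to get c = 010011110000010.


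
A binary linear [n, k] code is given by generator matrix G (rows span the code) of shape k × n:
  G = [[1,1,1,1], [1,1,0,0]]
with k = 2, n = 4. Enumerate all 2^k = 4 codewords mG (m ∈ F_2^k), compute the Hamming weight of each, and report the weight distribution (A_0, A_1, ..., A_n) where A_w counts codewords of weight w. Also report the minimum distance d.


Weight distribution: A_0 = 1, A_2 = 2, A_4 = 1. Minimum distance d = 2.

Enumerate all 2^2 = 4 messages m ∈ F_2^2.
For each, compute codeword c = mG in F_2^4, then tally its weight.
  m = 00 → c = 0000, weight = 0.
  m = 10 → c = 1111, weight = 4.
  m = 01 → c = 1100, weight = 2.
  m = 11 → c = 0011, weight = 2.
Tally weights:
  weight 0: 1 codewords.
  weight 2: 2 codewords.
  weight 4: 1 codewords.
Minimum distance d = smallest w > 0 with A_w > 0 = 2.
Sanity: Σ A_w = 4 = 2^2 = 4 ✓.


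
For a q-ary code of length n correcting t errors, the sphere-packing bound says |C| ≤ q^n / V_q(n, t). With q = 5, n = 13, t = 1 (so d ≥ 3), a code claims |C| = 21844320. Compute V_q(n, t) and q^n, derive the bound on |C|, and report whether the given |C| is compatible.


V_q(n, t) = 53, q^n = 1220703125, Hamming bound = 23032134, |C| = 21844320 ≤ bound (satisfied).

Step 1: Compute V_q(n, t) = Σ_{j=0}^1 C(n, j) (q−1)^j.
  j = 0: C(13,0)·(4)^0 = 1·1 = 1.
  j = 1: C(13,1)·(4)^1 = 13·4 = 52.
  V_q(n, t) = 1 + 52 = 53.
Step 2: q^n = 5^13 = 1220703125.
Step 3: Hamming bound ⌊q^n / V_q(n,t)⌋ = ⌊1220703125/53⌋ = 23032134.
Step 4: Compare |C| = 21844320 to 23032134: satisfied.
The claimed |C| lies below the Hamming bound.


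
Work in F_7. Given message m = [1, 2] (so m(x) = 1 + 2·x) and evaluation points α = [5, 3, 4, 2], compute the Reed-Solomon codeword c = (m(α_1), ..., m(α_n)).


c = [4, 0, 2, 5]

Message polynomial: m(x) = 1 + 2·x (mod 7).
For each evaluation point α_i, compute m(α_i) mod 7:
  α_1 = 5: Horner steps 2 → 4, so m(5) = 4.
  α_2 = 3: Horner steps 2 → 0, so m(3) = 0.
  α_3 = 4: Horner steps 2 → 2, so m(4) = 2.
  α_4 = 2: Horner steps 2 → 5, so m(2) = 5.
Codeword c = [4, 0, 2, 5] ∈ F_7^4.


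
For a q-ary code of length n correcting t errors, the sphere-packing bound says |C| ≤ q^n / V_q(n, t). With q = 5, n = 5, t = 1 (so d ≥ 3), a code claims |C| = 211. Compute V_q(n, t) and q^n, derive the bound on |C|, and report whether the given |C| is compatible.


V_q(n, t) = 21, q^n = 3125, Hamming bound = 148, |C| = 211 > bound (violated).

Step 1: Compute V_q(n, t) = Σ_{j=0}^1 C(n, j) (q−1)^j.
  j = 0: C(5,0)·(4)^0 = 1·1 = 1.
  j = 1: C(5,1)·(4)^1 = 5·4 = 20.
  V_q(n, t) = 1 + 20 = 21.
Step 2: q^n = 5^5 = 3125.
Step 3: Hamming bound ⌊q^n / V_q(n,t)⌋ = ⌊3125/21⌋ = 148.
Step 4: Compare |C| = 211 to 148: violated.
The claimed |C| lies above the Hamming bound, so no 5-ary code of length 5 with d ≥ 3 can have 211 codewords.


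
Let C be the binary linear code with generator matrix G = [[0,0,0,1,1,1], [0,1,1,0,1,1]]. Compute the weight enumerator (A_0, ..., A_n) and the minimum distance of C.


Weight distribution: A_0 = 1, A_3 = 2, A_4 = 1. Minimum distance d = 3.

Enumerate all 2^2 = 4 messages m ∈ F_2^2.
For each, compute codeword c = mG in F_2^6, then tally its weight.
  m = 00 → c = 000000, weight = 0.
  m = 10 → c = 000111, weight = 3.
  m = 01 → c = 011011, weight = 4.
  m = 11 → c = 011100, weight = 3.
Tally weights:
  weight 0: 1 codewords.
  weight 3: 2 codewords.
  weight 4: 1 codewords.
Minimum distance d = smallest w > 0 with A_w > 0 = 3.
Sanity: Σ A_w = 4 = 2^2 = 4 ✓.


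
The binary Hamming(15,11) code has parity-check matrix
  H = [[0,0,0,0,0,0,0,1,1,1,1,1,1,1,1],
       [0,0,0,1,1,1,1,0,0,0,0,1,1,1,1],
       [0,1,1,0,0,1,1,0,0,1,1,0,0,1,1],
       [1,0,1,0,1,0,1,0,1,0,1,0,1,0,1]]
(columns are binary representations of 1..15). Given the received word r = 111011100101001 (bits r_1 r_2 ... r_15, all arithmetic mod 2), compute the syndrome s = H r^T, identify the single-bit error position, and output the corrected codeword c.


s = (1, 1, 0, 1)^T, error position = 13, corrected codeword c = 111011100101101

Compute s = H r^T mod 2 one row at a time:
  s_1 = 0 + 0 + 1 + 0 + 1 + 0 + 0 + 1 = 3 ≡ 1 (mod 2).
  s_2 = 0 + 1 + 1 + 1 + 1 + 0 + 0 + 1 = 5 ≡ 1 (mod 2).
  s_3 = 1 + 1 + 1 + 1 + 1 + 0 + 0 + 1 = 6 ≡ 0 (mod 2).
  s_4 = 1 + 1 + 1 + 1 + 0 + 0 + 0 + 1 = 5 ≡ 1 (mod 2).
s = (1, 1, 0, 1)^T — this equals column 13 of H (binary 1101), so error is at position 13.
Correct: flip bit 13 of r = 111011100101001 to get c = 111011100101101.


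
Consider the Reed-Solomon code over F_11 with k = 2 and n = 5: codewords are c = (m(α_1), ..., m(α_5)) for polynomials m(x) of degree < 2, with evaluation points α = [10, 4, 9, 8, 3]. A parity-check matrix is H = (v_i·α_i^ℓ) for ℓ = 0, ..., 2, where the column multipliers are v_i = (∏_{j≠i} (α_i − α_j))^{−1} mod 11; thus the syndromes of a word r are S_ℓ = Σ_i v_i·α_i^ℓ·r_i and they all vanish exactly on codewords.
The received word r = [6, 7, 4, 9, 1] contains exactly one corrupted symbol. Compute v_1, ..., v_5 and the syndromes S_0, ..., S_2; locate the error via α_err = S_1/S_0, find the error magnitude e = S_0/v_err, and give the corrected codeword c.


S = (1, 10, 1), error at position 1, error magnitude e = 7, c = [10, 7, 4, 9, 1].

Step 1: column multipliers v_i = (∏_{j≠i}(α_i − α_j))^{−1} mod 11.
  i = 1 (α = 10): (10−4)(10−9)(10−8)(10−3) = 6·1·2·7 = 84 ≡ 7, so v_1 = 7^{−1} = 8 (mod 11).
  i = 2 (α = 4): (4−10)(4−9)(4−8)(4−3) = (−6)·(−5)·(−4)·1 = −120 ≡ 1, so v_2 = 1^{−1} = 1 (mod 11).
  i = 3 (α = 9): (9−10)(9−4)(9−8)(9−3) = (−1)·5·1·6 = −30 ≡ 3, so v_3 = 3^{−1} = 4 (mod 11).
  i = 4 (α = 8): (8−10)(8−4)(8−9)(8−3) = (−2)·4·(−1)·5 = 40 ≡ 7, so v_4 = 7^{−1} = 8 (mod 11).
  i = 5 (α = 3): (3−10)(3−4)(3−9)(3−8) = (−7)·(−1)·(−6)·(−5) = 210 ≡ 1, so v_5 = 1^{−1} = 1 (mod 11).
  v = [8, 1, 4, 8, 1].
Step 2: syndromes of r = [6, 7, 4, 9, 1] (all sums mod 11).
  S_0 = Σ v_i r_i = 8·6 + 1·7 + 4·4 + 8·9 + 1·1 = 144 ≡ 1.
  S_1 = Σ v_i α_i r_i = 8·10·6 + 1·4·7 + 4·9·4 + 8·8·9 + 1·3·1 = 1231 ≡ 10.
  α_i^2 mod 11 = [1, 5, 4, 9, 9].
  S_2 = Σ v_i α_i^2 r_i = 8·1·6 + 1·5·7 + 4·4·4 + 8·9·9 + 1·9·1 = 804 ≡ 1.
  S = (1, 10, 1) ≠ 0, so r is not a codeword (an error is present).
Step 3: locate the error. For a single error e at position i, S_ℓ = v_i·e·α_i^ℓ, so α_err = S_1/S_0.
  S_0^{−1} = 1^{−1} = 1 (mod 11), so α_err = 10·1 = 10 ≡ 10 = α_1. Error position i = 1.
  Consistency check: S_2/S_1 = 1·10 = 10 ≡ 10 = α_err ✓ (single-error assumption holds).
Step 4: error magnitude e = S_0/v_1 = S_0·∏_{j≠1}(α_1 − α_j) = 1·7 = 7 ≡ 7 (mod 11).
Step 5: correct position 1: c_1 = r_1 − e = 6 − 7 ≡ 10 (mod 11). Hence c = [10, 7, 4, 9, 1].
  Check: interpolating c through the α_i gives m(x) = 5 + 6·x (degree < 2) with m(α_i) = c_i for every i, so c is indeed a codeword.


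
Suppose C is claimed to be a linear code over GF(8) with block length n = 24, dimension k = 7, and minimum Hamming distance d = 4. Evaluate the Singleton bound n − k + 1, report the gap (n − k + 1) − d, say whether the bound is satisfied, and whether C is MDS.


Singleton RHS = n − k + 1 = 18, slack = 14, bound satisfied, not MDS.

Singleton bound: d ≤ n − k + 1.
Here n = 24, k = 7, so n − k + 1 = 18.
Given d = 4, check d ≤ 18: YES.
Slack = (n − k + 1) − d = 14.
The code is NOT MDS (slack = 14 > 0).
Description: the claimed parameters are [24, 7, 4]_8; such a code would be non-MDS.


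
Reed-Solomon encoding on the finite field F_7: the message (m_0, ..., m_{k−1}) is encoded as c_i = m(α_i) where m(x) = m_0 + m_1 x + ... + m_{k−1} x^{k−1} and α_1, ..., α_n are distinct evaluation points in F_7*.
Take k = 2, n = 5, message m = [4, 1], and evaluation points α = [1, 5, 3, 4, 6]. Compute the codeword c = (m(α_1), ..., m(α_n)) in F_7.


c = [5, 2, 0, 1, 3]

Message polynomial: m(x) = 4 + 1·x (mod 7).
For each evaluation point α_i, compute m(α_i) mod 7:
  α_1 = 1: Horner steps 1 → 5, so m(1) = 5.
  α_2 = 5: Horner steps 1 → 2, so m(5) = 2.
  α_3 = 3: Horner steps 1 → 0, so m(3) = 0.
  α_4 = 4: Horner steps 1 → 1, so m(4) = 1.
  α_5 = 6: Horner steps 1 → 3, so m(6) = 3.
Codeword c = [5, 2, 0, 1, 3] ∈ F_7^5.


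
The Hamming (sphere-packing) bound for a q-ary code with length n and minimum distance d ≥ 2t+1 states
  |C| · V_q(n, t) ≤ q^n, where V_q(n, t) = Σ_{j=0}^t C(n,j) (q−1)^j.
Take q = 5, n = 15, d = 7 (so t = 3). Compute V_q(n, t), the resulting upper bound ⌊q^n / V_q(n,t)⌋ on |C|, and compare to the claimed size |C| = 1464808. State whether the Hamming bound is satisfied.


V_q(n, t) = 30861, q^n = 30517578125, Hamming bound = 988871, |C| = 1464808 > bound (violated).

Step 1: Compute V_q(n, t) = Σ_{j=0}^3 C(n, j) (q−1)^j.
  j = 0: C(15,0)·(4)^0 = 1·1 = 1.
  j = 1: C(15,1)·(4)^1 = 15·4 = 60.
  j = 2: C(15,2)·(4)^2 = 105·16 = 1680.
  j = 3: C(15,3)·(4)^3 = 455·64 = 29120.
  V_q(n, t) = 1 + 60 + 1680 + 29120 = 30861.
Step 2: q^n = 5^15 = 30517578125.
Step 3: Hamming bound ⌊q^n / V_q(n,t)⌋ = ⌊30517578125/30861⌋ = 988871.
Step 4: Compare |C| = 1464808 to 988871: violated.
The claimed |C| lies above the Hamming bound, so no 5-ary code of length 15 with d ≥ 7 can have 1464808 codewords.


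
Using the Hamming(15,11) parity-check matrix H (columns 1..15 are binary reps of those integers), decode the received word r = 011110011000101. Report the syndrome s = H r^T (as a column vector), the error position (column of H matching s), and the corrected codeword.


s = (0, 0, 1, 1)^T, error position = 3, corrected codeword c = 010110011000101

Compute s = H r^T mod 2 one row at a time:
  s_1 = 1 + 1 + 0 + 0 + 0 + 1 + 0 + 1 = 4 ≡ 0 (mod 2).
  s_2 = 1 + 1 + 0 + 0 + 0 + 1 + 0 + 1 = 4 ≡ 0 (mod 2).
  s_3 = 1 + 1 + 0 + 0 + 0 + 0 + 0 + 1 = 3 ≡ 1 (mod 2).
  s_4 = 0 + 1 + 1 + 0 + 1 + 0 + 1 + 1 = 5 ≡ 1 (mod 2).
s = (0, 0, 1, 1)^T — this equals column 3 of H (binary 0011), so error is at position 3.
Correct: flip bit 3 of r = 011110011000101 to get c = 010110011000101.


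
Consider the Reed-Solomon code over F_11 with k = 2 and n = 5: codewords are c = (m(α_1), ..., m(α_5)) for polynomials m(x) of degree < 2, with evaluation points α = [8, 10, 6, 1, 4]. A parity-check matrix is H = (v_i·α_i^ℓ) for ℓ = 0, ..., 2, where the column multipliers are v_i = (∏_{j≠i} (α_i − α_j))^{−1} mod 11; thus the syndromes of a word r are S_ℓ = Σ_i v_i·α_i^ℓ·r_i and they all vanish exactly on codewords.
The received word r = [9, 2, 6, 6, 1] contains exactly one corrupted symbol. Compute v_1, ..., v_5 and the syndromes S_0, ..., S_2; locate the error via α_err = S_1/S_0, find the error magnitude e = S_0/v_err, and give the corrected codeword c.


S = (4, 2, 1), error at position 3, error magnitude e = 1, c = [9, 2, 5, 6, 1].

Step 1: column multipliers v_i = (∏_{j≠i}(α_i − α_j))^{−1} mod 11.
  i = 1 (α = 8): (8−10)(8−6)(8−1)(8−4) = (−2)·2·7·4 = −112 ≡ 9, so v_1 = 9^{−1} = 5 (mod 11).
  i = 2 (α = 10): (10−8)(10−6)(10−1)(10−4) = 2·4·9·6 = 432 ≡ 3, so v_2 = 3^{−1} = 4 (mod 11).
  i = 3 (α = 6): (6−8)(6−10)(6−1)(6−4) = (−2)·(−4)·5·2 = 80 ≡ 3, so v_3 = 3^{−1} = 4 (mod 11).
  i = 4 (α = 1): (1−8)(1−10)(1−6)(1−4) = (−7)·(−9)·(−5)·(−3) = 945 ≡ 10, so v_4 = 10^{−1} = 10 (mod 11).
  i = 5 (α = 4): (4−8)(4−10)(4−6)(4−1) = (−4)·(−6)·(−2)·3 = −144 ≡ 10, so v_5 = 10^{−1} = 10 (mod 11).
  v = [5, 4, 4, 10, 10].
Step 2: syndromes of r = [9, 2, 6, 6, 1] (all sums mod 11).
  S_0 = Σ v_i r_i = 5·9 + 4·2 + 4·6 + 10·6 + 10·1 = 147 ≡ 4.
  S_1 = Σ v_i α_i r_i = 5·8·9 + 4·10·2 + 4·6·6 + 10·1·6 + 10·4·1 = 684 ≡ 2.
  α_i^2 mod 11 = [9, 1, 3, 1, 5].
  S_2 = Σ v_i α_i^2 r_i = 5·9·9 + 4·1·2 + 4·3·6 + 10·1·6 + 10·5·1 = 595 ≡ 1.
  S = (4, 2, 1) ≠ 0, so r is not a codeword (an error is present).
Step 3: locate the error. For a single error e at position i, S_ℓ = v_i·e·α_i^ℓ, so α_err = S_1/S_0.
  S_0^{−1} = 4^{−1} = 3 (mod 11), so α_err = 2·3 = 6 ≡ 6 = α_3. Error position i = 3.
  Consistency check: S_2/S_1 = 1·6 = 6 ≡ 6 = α_err ✓ (single-error assumption holds).
Step 4: error magnitude e = S_0/v_3 = S_0·∏_{j≠3}(α_3 − α_j) = 4·3 = 12 ≡ 1 (mod 11).
Step 5: correct position 3: c_3 = r_3 − e = 6 − 1 ≡ 5 (mod 11). Hence c = [9, 2, 5, 6, 1].
  Check: interpolating c through the α_i gives m(x) = 4 + 2·x (degree < 2) with m(α_i) = c_i for every i, so c is indeed a codeword.


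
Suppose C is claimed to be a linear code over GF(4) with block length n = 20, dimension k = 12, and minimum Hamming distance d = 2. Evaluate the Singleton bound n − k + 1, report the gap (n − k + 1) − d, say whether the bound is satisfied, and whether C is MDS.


Singleton RHS = n − k + 1 = 9, slack = 7, bound satisfied, not MDS.

Singleton bound: d ≤ n − k + 1.
Here n = 20, k = 12, so n − k + 1 = 9.
Given d = 2, check d ≤ 9: YES.
Slack = (n − k + 1) − d = 7.
The code is NOT MDS (slack = 7 > 0).
Description: the claimed parameters are [20, 12, 2]_4; such a code would be non-MDS.


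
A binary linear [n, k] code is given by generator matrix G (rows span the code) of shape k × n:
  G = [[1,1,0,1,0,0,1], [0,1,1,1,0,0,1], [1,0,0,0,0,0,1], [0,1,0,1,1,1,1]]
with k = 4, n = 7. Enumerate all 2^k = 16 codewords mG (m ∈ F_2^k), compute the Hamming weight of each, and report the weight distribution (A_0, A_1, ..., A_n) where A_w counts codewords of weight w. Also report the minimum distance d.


Weight distribution: A_0 = 1, A_2 = 4, A_3 = 3, A_4 = 3, A_5 = 4, A_7 = 1. Minimum distance d = 2.

Enumerate all 2^4 = 16 messages m ∈ F_2^4.
For each, compute codeword c = mG in F_2^7, then tally its weight.
  m = 0000 → c = 0000000, weight = 0.
  m = 1000 → c = 1101001, weight = 4.
  m = 0100 → c = 0111001, weight = 4.
  m = 1100 → c = 1010000, weight = 2.
  m = 0010 → c = 1000001, weight = 2.
  m = 1010 → c = 0101000, weight = 2.
  m = 0110 → c = 1111000, weight = 4.
  m = 1110 → c = 0010001, weight = 2.
  m = 0001 → c = 0101111, weight = 5.
  m = 1001 → c = 1000110, weight = 3.
  m = 0101 → c = 0010110, weight = 3.
  m = 1101 → c = 1111111, weight = 7.
  m = 0011 → c = 1101110, weight = 5.
  m = 1011 → c = 0000111, weight = 3.
  m = 0111 → c = 1010111, weight = 5.
  m = 1111 → c = 0111110, weight = 5.
Tally weights:
  weight 0: 1 codewords.
  weight 2: 4 codewords.
  weight 3: 3 codewords.
  weight 4: 3 codewords.
  weight 5: 4 codewords.
  weight 7: 1 codewords.
Minimum distance d = smallest w > 0 with A_w > 0 = 2.
Sanity: Σ A_w = 16 = 2^4 = 16 ✓.


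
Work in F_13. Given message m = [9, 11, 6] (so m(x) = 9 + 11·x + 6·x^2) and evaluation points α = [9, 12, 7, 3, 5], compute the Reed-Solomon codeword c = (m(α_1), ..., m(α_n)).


c = [9, 4, 3, 5, 6]

Message polynomial: m(x) = 9 + 11·x + 6·x^2 (mod 13).
For each evaluation point α_i, compute m(α_i) mod 13:
  α_1 = 9: Horner steps 6 → 0 → 9, so m(9) = 9.
  α_2 = 12: Horner steps 6 → 5 → 4, so m(12) = 4.
  α_3 = 7: Horner steps 6 → 1 → 3, so m(7) = 3.
  α_4 = 3: Horner steps 6 → 3 → 5, so m(3) = 5.
  α_5 = 5: Horner steps 6 → 2 → 6, so m(5) = 6.
Codeword c = [9, 4, 3, 5, 6] ∈ F_13^5.


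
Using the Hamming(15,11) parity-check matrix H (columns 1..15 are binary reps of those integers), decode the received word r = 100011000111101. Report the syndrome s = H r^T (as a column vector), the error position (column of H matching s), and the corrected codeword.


s = (1, 1, 0, 1)^T, error position = 13, corrected codeword c = 100011000111001

Compute s = H r^T mod 2 one row at a time:
  s_1 = 0 + 0 + 1 + 1 + 1 + 1 + 0 + 1 = 5 ≡ 1 (mod 2).
  s_2 = 0 + 1 + 1 + 0 + 1 + 1 + 0 + 1 = 5 ≡ 1 (mod 2).
  s_3 = 0 + 0 + 1 + 0 + 1 + 1 + 0 + 1 = 4 ≡ 0 (mod 2).
  s_4 = 1 + 0 + 1 + 0 + 0 + 1 + 1 + 1 = 5 ≡ 1 (mod 2).
s = (1, 1, 0, 1)^T — this equals column 13 of H (binary 1101), so error is at position 13.
Correct: flip bit 13 of r = 100011000111101 to get c = 100011000111001.
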